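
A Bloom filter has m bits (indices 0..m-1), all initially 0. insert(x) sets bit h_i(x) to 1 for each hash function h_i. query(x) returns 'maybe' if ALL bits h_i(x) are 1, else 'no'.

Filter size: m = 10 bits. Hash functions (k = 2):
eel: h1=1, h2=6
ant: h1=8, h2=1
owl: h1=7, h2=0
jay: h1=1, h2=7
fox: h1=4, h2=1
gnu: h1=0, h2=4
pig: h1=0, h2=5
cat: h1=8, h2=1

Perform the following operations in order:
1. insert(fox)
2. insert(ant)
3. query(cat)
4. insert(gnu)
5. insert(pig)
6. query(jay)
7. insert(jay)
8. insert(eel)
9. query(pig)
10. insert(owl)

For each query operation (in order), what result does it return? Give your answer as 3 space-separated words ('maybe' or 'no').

Answer: maybe no maybe

Derivation:
Start: bits=0000000000
Op 1: insert fox -> sets bits 1 4 -> bits=0100100000
Op 2: insert ant -> sets bits 1 8 -> bits=0100100010
Op 3: query cat -> checks bit1=1, bit8=1 (all 1) -> maybe
Op 4: insert gnu -> sets bits 0 4 -> bits=1100100010
Op 5: insert pig -> sets bits 0 5 -> bits=1100110010
Op 6: query jay -> checks bit1=1, bit7=0 (has a 0) -> no
Op 7: insert jay -> sets bits 1 7 -> bits=1100110110
Op 8: insert eel -> sets bits 1 6 -> bits=1100111110
Op 9: query pig -> checks bit0=1, bit5=1 (all 1) -> maybe
Op 10: insert owl -> sets bits 0 7 -> bits=1100111110
Query results in order: maybe no maybe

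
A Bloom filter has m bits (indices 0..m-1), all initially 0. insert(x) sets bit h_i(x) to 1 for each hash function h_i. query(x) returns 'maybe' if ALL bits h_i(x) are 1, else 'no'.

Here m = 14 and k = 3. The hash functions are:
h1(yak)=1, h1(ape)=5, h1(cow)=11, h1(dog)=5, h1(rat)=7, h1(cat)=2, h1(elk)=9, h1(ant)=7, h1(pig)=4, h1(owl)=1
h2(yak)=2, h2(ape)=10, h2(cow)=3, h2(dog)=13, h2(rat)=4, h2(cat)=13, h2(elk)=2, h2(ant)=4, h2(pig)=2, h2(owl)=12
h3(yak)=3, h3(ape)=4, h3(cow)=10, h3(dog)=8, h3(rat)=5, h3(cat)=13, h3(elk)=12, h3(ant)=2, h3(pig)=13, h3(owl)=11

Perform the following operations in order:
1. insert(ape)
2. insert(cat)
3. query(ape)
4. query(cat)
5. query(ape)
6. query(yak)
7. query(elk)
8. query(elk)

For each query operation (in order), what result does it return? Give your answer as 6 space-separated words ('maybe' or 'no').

Answer: maybe maybe maybe no no no

Derivation:
Start: bits=00000000000000
Op 1: insert ape -> sets bits 4 5 10 -> bits=00001100001000
Op 2: insert cat -> sets bits 2 13 -> bits=00101100001001
Op 3: query ape -> checks bit4=1, bit5=1, bit10=1 (all 1) -> maybe
Op 4: query cat -> checks bit2=1, bit13=1 (all 1) -> maybe
Op 5: query ape -> checks bit4=1, bit5=1, bit10=1 (all 1) -> maybe
Op 6: query yak -> checks bit1=0, bit2=1, bit3=0 (has a 0) -> no
Op 7: query elk -> checks bit2=1, bit9=0, bit12=0 (has a 0) -> no
Op 8: query elk -> checks bit2=1, bit9=0, bit12=0 (has a 0) -> no
Query results in order: maybe maybe maybe no no no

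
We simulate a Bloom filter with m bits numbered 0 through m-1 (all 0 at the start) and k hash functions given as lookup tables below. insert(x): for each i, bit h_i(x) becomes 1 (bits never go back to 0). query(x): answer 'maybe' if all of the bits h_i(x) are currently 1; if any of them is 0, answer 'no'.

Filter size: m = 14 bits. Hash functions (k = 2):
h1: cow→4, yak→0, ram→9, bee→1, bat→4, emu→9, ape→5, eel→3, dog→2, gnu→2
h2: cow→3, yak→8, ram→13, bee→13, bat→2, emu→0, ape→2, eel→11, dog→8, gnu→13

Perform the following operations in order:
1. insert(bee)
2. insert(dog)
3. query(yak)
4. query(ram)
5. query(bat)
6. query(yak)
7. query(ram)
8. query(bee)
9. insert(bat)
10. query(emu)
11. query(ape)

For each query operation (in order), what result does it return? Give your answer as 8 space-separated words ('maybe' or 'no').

Answer: no no no no no maybe no no

Derivation:
Start: bits=00000000000000
Op 1: insert bee -> sets bits 1 13 -> bits=01000000000001
Op 2: insert dog -> sets bits 2 8 -> bits=01100000100001
Op 3: query yak -> checks bit0=0, bit8=1 (has a 0) -> no
Op 4: query ram -> checks bit9=0, bit13=1 (has a 0) -> no
Op 5: query bat -> checks bit2=1, bit4=0 (has a 0) -> no
Op 6: query yak -> checks bit0=0, bit8=1 (has a 0) -> no
Op 7: query ram -> checks bit9=0, bit13=1 (has a 0) -> no
Op 8: query bee -> checks bit1=1, bit13=1 (all 1) -> maybe
Op 9: insert bat -> sets bits 2 4 -> bits=01101000100001
Op 10: query emu -> checks bit0=0, bit9=0 (has a 0) -> no
Op 11: query ape -> checks bit2=1, bit5=0 (has a 0) -> no
Query results in order: no no no no no maybe no no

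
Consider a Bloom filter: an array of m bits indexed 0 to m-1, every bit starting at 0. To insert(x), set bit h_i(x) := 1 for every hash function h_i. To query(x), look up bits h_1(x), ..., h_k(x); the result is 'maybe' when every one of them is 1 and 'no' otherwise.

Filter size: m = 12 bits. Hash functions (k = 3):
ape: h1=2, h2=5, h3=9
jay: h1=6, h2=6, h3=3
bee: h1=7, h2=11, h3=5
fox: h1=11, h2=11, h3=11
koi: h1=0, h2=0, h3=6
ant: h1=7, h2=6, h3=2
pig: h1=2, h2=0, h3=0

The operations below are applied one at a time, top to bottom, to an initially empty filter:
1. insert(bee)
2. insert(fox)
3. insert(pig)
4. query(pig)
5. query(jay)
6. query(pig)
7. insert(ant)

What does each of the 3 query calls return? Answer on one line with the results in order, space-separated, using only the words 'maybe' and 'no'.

Start: bits=000000000000
Op 1: insert bee -> sets bits 5 7 11 -> bits=000001010001
Op 2: insert fox -> sets bits 11 -> bits=000001010001
Op 3: insert pig -> sets bits 0 2 -> bits=101001010001
Op 4: query pig -> checks bit0=1, bit2=1 (all 1) -> maybe
Op 5: query jay -> checks bit3=0, bit6=0 (has a 0) -> no
Op 6: query pig -> checks bit0=1, bit2=1 (all 1) -> maybe
Op 7: insert ant -> sets bits 2 6 7 -> bits=101001110001
Query results in order: maybe no maybe

Answer: maybe no maybe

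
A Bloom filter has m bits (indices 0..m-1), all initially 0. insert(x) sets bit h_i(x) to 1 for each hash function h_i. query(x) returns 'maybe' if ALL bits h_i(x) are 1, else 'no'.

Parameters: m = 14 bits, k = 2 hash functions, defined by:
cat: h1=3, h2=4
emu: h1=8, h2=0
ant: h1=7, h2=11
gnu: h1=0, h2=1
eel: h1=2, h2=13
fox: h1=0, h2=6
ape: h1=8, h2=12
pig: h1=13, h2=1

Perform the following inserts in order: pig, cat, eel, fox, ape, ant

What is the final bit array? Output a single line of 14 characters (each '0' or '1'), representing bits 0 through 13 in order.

Answer: 11111011100111

Derivation:
Start: bits=00000000000000
After insert 'pig': sets bits 1 13 -> bits=01000000000001
After insert 'cat': sets bits 3 4 -> bits=01011000000001
After insert 'eel': sets bits 2 13 -> bits=01111000000001
After insert 'fox': sets bits 0 6 -> bits=11111010000001
After insert 'ape': sets bits 8 12 -> bits=11111010100011
After insert 'ant': sets bits 7 11 -> bits=11111011100111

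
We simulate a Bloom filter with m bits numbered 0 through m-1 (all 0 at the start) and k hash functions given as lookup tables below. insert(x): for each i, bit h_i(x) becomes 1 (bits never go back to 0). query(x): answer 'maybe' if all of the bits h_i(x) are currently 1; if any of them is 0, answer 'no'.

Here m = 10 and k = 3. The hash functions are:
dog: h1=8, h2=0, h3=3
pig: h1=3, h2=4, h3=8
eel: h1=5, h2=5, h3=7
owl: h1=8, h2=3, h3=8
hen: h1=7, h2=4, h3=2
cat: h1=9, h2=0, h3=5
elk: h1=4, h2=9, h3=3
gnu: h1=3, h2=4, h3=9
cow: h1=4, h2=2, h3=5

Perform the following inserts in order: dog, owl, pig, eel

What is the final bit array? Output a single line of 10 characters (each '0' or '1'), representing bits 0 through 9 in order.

Start: bits=0000000000
After insert 'dog': sets bits 0 3 8 -> bits=1001000010
After insert 'owl': sets bits 3 8 -> bits=1001000010
After insert 'pig': sets bits 3 4 8 -> bits=1001100010
After insert 'eel': sets bits 5 7 -> bits=1001110110

Answer: 1001110110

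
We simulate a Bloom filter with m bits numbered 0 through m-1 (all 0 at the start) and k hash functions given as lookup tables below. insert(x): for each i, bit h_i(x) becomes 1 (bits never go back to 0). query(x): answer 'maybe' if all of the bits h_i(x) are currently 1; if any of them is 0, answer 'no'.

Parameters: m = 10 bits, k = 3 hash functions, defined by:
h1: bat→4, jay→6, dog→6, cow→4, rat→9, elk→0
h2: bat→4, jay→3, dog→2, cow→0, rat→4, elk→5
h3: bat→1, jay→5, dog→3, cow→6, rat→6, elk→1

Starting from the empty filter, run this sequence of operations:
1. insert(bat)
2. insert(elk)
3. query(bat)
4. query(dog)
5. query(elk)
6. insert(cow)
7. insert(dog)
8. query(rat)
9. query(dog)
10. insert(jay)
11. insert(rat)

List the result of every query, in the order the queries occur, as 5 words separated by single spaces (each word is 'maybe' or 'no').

Start: bits=0000000000
Op 1: insert bat -> sets bits 1 4 -> bits=0100100000
Op 2: insert elk -> sets bits 0 1 5 -> bits=1100110000
Op 3: query bat -> checks bit1=1, bit4=1 (all 1) -> maybe
Op 4: query dog -> checks bit2=0, bit3=0, bit6=0 (has a 0) -> no
Op 5: query elk -> checks bit0=1, bit1=1, bit5=1 (all 1) -> maybe
Op 6: insert cow -> sets bits 0 4 6 -> bits=1100111000
Op 7: insert dog -> sets bits 2 3 6 -> bits=1111111000
Op 8: query rat -> checks bit4=1, bit6=1, bit9=0 (has a 0) -> no
Op 9: query dog -> checks bit2=1, bit3=1, bit6=1 (all 1) -> maybe
Op 10: insert jay -> sets bits 3 5 6 -> bits=1111111000
Op 11: insert rat -> sets bits 4 6 9 -> bits=1111111001
Query results in order: maybe no maybe no maybe

Answer: maybe no maybe no maybe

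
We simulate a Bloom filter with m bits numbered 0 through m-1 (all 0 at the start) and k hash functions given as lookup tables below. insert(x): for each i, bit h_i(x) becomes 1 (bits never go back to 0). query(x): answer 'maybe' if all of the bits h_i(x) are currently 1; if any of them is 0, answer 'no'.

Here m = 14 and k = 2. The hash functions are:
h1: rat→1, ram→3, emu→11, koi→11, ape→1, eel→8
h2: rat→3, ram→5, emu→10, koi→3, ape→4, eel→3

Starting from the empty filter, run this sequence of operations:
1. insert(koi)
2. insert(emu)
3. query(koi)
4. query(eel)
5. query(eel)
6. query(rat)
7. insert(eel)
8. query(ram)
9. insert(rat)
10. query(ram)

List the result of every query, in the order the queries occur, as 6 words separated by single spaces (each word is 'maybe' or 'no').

Answer: maybe no no no no no

Derivation:
Start: bits=00000000000000
Op 1: insert koi -> sets bits 3 11 -> bits=00010000000100
Op 2: insert emu -> sets bits 10 11 -> bits=00010000001100
Op 3: query koi -> checks bit3=1, bit11=1 (all 1) -> maybe
Op 4: query eel -> checks bit3=1, bit8=0 (has a 0) -> no
Op 5: query eel -> checks bit3=1, bit8=0 (has a 0) -> no
Op 6: query rat -> checks bit1=0, bit3=1 (has a 0) -> no
Op 7: insert eel -> sets bits 3 8 -> bits=00010000101100
Op 8: query ram -> checks bit3=1, bit5=0 (has a 0) -> no
Op 9: insert rat -> sets bits 1 3 -> bits=01010000101100
Op 10: query ram -> checks bit3=1, bit5=0 (has a 0) -> no
Query results in order: maybe no no no no no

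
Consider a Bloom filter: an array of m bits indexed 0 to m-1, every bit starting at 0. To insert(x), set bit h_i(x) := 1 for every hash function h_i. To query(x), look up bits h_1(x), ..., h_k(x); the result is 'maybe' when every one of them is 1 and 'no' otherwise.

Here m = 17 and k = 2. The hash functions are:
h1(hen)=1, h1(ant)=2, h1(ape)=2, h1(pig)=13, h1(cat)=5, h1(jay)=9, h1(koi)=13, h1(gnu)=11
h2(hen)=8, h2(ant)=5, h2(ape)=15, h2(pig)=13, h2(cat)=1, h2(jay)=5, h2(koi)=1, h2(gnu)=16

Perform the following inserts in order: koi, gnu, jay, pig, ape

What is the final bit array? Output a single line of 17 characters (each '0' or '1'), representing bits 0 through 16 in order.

Answer: 01100100010101011

Derivation:
Start: bits=00000000000000000
After insert 'koi': sets bits 1 13 -> bits=01000000000001000
After insert 'gnu': sets bits 11 16 -> bits=01000000000101001
After insert 'jay': sets bits 5 9 -> bits=01000100010101001
After insert 'pig': sets bits 13 -> bits=01000100010101001
After insert 'ape': sets bits 2 15 -> bits=01100100010101011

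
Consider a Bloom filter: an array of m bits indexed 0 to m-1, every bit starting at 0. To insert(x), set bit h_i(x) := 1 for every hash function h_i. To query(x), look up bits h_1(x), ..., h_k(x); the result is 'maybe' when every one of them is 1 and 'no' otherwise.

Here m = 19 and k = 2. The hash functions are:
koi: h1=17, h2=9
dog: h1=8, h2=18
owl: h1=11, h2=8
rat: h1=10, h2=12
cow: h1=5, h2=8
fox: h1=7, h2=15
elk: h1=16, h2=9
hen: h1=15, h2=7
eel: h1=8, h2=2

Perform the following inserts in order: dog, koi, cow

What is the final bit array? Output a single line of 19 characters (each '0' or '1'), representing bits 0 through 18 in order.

Start: bits=0000000000000000000
After insert 'dog': sets bits 8 18 -> bits=0000000010000000001
After insert 'koi': sets bits 9 17 -> bits=0000000011000000011
After insert 'cow': sets bits 5 8 -> bits=0000010011000000011

Answer: 0000010011000000011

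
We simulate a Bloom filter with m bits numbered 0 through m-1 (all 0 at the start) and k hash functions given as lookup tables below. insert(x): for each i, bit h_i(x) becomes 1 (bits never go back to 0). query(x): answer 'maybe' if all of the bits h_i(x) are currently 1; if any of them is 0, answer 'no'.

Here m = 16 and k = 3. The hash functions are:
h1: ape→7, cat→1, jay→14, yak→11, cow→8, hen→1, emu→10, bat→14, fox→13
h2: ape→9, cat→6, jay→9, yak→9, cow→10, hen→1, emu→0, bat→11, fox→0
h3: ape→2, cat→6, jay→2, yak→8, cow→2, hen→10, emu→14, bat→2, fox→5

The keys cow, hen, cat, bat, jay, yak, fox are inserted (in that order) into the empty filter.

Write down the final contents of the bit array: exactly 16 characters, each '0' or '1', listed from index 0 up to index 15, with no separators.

Start: bits=0000000000000000
After insert 'cow': sets bits 2 8 10 -> bits=0010000010100000
After insert 'hen': sets bits 1 10 -> bits=0110000010100000
After insert 'cat': sets bits 1 6 -> bits=0110001010100000
After insert 'bat': sets bits 2 11 14 -> bits=0110001010110010
After insert 'jay': sets bits 2 9 14 -> bits=0110001011110010
After insert 'yak': sets bits 8 9 11 -> bits=0110001011110010
After insert 'fox': sets bits 0 5 13 -> bits=1110011011110110

Answer: 1110011011110110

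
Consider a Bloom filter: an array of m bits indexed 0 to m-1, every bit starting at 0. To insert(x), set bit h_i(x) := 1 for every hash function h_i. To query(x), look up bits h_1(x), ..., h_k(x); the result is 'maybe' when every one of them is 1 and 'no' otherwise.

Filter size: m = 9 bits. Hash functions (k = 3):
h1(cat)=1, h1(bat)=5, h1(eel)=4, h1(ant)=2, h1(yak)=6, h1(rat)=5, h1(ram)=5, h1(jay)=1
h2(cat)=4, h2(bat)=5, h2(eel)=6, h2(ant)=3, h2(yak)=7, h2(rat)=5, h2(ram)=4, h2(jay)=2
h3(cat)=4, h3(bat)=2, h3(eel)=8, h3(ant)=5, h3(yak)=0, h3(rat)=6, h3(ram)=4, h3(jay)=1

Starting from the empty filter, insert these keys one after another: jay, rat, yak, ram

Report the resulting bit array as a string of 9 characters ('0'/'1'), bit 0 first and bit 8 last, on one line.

Start: bits=000000000
After insert 'jay': sets bits 1 2 -> bits=011000000
After insert 'rat': sets bits 5 6 -> bits=011001100
After insert 'yak': sets bits 0 6 7 -> bits=111001110
After insert 'ram': sets bits 4 5 -> bits=111011110

Answer: 111011110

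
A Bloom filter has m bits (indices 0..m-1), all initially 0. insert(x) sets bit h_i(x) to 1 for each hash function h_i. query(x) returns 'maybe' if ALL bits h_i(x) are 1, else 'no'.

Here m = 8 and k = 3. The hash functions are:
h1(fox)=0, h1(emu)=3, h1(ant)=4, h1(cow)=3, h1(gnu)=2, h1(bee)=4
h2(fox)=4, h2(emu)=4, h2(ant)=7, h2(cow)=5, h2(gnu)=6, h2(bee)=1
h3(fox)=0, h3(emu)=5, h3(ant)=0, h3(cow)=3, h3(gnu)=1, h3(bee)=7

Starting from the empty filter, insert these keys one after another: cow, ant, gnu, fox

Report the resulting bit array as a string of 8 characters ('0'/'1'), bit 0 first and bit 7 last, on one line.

Answer: 11111111

Derivation:
Start: bits=00000000
After insert 'cow': sets bits 3 5 -> bits=00010100
After insert 'ant': sets bits 0 4 7 -> bits=10011101
After insert 'gnu': sets bits 1 2 6 -> bits=11111111
After insert 'fox': sets bits 0 4 -> bits=11111111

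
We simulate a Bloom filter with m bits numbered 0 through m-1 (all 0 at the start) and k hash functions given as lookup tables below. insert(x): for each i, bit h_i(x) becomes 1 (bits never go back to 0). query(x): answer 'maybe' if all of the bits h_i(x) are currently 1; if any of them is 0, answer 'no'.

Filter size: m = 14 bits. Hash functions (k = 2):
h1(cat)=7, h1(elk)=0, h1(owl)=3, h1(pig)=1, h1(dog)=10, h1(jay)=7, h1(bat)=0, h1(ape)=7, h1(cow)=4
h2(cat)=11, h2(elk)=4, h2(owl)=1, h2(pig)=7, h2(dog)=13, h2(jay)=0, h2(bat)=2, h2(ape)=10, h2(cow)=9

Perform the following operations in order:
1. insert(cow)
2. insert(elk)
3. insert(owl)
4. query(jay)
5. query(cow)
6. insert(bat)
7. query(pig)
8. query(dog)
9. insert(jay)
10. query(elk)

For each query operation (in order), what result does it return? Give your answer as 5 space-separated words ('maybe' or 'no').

Start: bits=00000000000000
Op 1: insert cow -> sets bits 4 9 -> bits=00001000010000
Op 2: insert elk -> sets bits 0 4 -> bits=10001000010000
Op 3: insert owl -> sets bits 1 3 -> bits=11011000010000
Op 4: query jay -> checks bit0=1, bit7=0 (has a 0) -> no
Op 5: query cow -> checks bit4=1, bit9=1 (all 1) -> maybe
Op 6: insert bat -> sets bits 0 2 -> bits=11111000010000
Op 7: query pig -> checks bit1=1, bit7=0 (has a 0) -> no
Op 8: query dog -> checks bit10=0, bit13=0 (has a 0) -> no
Op 9: insert jay -> sets bits 0 7 -> bits=11111001010000
Op 10: query elk -> checks bit0=1, bit4=1 (all 1) -> maybe
Query results in order: no maybe no no maybe

Answer: no maybe no no maybe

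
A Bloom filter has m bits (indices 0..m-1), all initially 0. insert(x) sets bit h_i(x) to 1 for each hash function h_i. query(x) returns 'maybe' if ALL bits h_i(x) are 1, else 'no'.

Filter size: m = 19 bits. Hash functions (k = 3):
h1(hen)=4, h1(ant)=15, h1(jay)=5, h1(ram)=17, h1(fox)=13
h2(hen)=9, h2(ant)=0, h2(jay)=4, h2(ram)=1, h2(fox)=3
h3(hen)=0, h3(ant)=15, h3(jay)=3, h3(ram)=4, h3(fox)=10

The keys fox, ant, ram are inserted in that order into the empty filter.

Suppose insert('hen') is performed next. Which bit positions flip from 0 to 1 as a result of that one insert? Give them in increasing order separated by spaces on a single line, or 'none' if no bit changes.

Answer: 9

Derivation:
Start: bits=0000000000000000000
After insert 'fox': sets bits 3 10 13 -> bits=0001000000100100000
After insert 'ant': sets bits 0 15 -> bits=1001000000100101000
After insert 'ram': sets bits 1 4 17 -> bits=1101100000100101010
insert 'hen' would touch bits 0 4 9; currently bit0=1, bit4=1, bit9=0
Bits that are 0 among those (would change 0->1): 9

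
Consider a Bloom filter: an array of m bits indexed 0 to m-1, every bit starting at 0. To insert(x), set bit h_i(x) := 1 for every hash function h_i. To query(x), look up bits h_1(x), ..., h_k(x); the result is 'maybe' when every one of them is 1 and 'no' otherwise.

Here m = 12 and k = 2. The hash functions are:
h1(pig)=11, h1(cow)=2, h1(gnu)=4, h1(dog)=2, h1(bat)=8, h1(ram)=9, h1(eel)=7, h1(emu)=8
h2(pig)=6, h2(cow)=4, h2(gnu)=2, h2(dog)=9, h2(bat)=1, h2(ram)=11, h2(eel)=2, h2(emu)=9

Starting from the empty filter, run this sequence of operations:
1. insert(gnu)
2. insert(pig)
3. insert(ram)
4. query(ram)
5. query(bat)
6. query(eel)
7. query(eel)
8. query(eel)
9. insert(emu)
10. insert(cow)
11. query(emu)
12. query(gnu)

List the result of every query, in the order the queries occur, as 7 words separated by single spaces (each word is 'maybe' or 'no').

Answer: maybe no no no no maybe maybe

Derivation:
Start: bits=000000000000
Op 1: insert gnu -> sets bits 2 4 -> bits=001010000000
Op 2: insert pig -> sets bits 6 11 -> bits=001010100001
Op 3: insert ram -> sets bits 9 11 -> bits=001010100101
Op 4: query ram -> checks bit9=1, bit11=1 (all 1) -> maybe
Op 5: query bat -> checks bit1=0, bit8=0 (has a 0) -> no
Op 6: query eel -> checks bit2=1, bit7=0 (has a 0) -> no
Op 7: query eel -> checks bit2=1, bit7=0 (has a 0) -> no
Op 8: query eel -> checks bit2=1, bit7=0 (has a 0) -> no
Op 9: insert emu -> sets bits 8 9 -> bits=001010101101
Op 10: insert cow -> sets bits 2 4 -> bits=001010101101
Op 11: query emu -> checks bit8=1, bit9=1 (all 1) -> maybe
Op 12: query gnu -> checks bit2=1, bit4=1 (all 1) -> maybe
Query results in order: maybe no no no no maybe maybe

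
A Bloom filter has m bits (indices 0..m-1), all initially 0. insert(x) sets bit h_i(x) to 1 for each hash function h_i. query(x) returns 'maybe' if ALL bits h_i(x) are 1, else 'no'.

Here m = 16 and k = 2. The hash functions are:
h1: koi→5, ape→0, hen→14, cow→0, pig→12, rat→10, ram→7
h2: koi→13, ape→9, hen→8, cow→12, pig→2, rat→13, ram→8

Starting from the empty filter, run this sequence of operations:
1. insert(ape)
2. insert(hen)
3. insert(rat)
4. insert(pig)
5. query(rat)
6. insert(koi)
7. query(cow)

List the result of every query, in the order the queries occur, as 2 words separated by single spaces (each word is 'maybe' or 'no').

Answer: maybe maybe

Derivation:
Start: bits=0000000000000000
Op 1: insert ape -> sets bits 0 9 -> bits=1000000001000000
Op 2: insert hen -> sets bits 8 14 -> bits=1000000011000010
Op 3: insert rat -> sets bits 10 13 -> bits=1000000011100110
Op 4: insert pig -> sets bits 2 12 -> bits=1010000011101110
Op 5: query rat -> checks bit10=1, bit13=1 (all 1) -> maybe
Op 6: insert koi -> sets bits 5 13 -> bits=1010010011101110
Op 7: query cow -> checks bit0=1, bit12=1 (all 1) -> maybe
Query results in order: maybe maybe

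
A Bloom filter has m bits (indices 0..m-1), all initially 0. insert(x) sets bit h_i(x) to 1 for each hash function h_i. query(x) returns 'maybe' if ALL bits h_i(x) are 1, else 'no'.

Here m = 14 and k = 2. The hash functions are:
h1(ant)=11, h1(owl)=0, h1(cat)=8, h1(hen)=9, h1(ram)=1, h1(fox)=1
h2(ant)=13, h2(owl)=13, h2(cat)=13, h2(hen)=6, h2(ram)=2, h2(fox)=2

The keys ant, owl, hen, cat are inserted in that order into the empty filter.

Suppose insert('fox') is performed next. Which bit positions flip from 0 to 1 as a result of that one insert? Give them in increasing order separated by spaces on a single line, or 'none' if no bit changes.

Start: bits=00000000000000
After insert 'ant': sets bits 11 13 -> bits=00000000000101
After insert 'owl': sets bits 0 13 -> bits=10000000000101
After insert 'hen': sets bits 6 9 -> bits=10000010010101
After insert 'cat': sets bits 8 13 -> bits=10000010110101
insert 'fox' would touch bits 1 2; currently bit1=0, bit2=0
Bits that are 0 among those (would change 0->1): 1 2

Answer: 1 2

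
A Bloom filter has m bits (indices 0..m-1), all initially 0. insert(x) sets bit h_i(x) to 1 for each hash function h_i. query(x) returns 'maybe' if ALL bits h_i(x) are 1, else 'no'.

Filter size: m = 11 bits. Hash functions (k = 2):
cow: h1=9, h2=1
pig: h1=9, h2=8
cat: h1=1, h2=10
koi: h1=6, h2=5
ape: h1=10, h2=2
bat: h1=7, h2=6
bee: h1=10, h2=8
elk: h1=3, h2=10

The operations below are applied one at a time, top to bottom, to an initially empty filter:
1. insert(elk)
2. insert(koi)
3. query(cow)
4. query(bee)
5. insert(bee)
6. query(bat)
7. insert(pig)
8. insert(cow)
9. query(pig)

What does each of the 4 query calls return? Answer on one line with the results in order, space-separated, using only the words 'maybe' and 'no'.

Answer: no no no maybe

Derivation:
Start: bits=00000000000
Op 1: insert elk -> sets bits 3 10 -> bits=00010000001
Op 2: insert koi -> sets bits 5 6 -> bits=00010110001
Op 3: query cow -> checks bit1=0, bit9=0 (has a 0) -> no
Op 4: query bee -> checks bit8=0, bit10=1 (has a 0) -> no
Op 5: insert bee -> sets bits 8 10 -> bits=00010110101
Op 6: query bat -> checks bit6=1, bit7=0 (has a 0) -> no
Op 7: insert pig -> sets bits 8 9 -> bits=00010110111
Op 8: insert cow -> sets bits 1 9 -> bits=01010110111
Op 9: query pig -> checks bit8=1, bit9=1 (all 1) -> maybe
Query results in order: no no no maybe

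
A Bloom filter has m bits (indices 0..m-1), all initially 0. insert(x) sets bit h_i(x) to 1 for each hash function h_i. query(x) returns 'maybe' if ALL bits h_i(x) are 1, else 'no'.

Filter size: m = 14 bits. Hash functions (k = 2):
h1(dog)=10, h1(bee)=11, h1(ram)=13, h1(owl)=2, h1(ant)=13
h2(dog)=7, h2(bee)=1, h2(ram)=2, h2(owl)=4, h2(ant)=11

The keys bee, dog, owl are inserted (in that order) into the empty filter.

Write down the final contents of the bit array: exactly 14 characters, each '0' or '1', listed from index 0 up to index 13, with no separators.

Answer: 01101001001100

Derivation:
Start: bits=00000000000000
After insert 'bee': sets bits 1 11 -> bits=01000000000100
After insert 'dog': sets bits 7 10 -> bits=01000001001100
After insert 'owl': sets bits 2 4 -> bits=01101001001100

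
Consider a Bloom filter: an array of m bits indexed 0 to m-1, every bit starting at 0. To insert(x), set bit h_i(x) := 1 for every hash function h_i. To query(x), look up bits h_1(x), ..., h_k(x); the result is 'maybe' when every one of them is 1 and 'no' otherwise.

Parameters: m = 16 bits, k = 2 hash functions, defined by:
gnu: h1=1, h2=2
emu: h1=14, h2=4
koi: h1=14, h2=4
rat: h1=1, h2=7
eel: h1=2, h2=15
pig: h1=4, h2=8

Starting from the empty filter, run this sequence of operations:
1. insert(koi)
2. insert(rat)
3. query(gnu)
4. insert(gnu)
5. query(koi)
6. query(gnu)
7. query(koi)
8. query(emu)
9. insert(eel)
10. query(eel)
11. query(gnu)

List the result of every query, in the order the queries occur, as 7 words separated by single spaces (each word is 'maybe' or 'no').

Answer: no maybe maybe maybe maybe maybe maybe

Derivation:
Start: bits=0000000000000000
Op 1: insert koi -> sets bits 4 14 -> bits=0000100000000010
Op 2: insert rat -> sets bits 1 7 -> bits=0100100100000010
Op 3: query gnu -> checks bit1=1, bit2=0 (has a 0) -> no
Op 4: insert gnu -> sets bits 1 2 -> bits=0110100100000010
Op 5: query koi -> checks bit4=1, bit14=1 (all 1) -> maybe
Op 6: query gnu -> checks bit1=1, bit2=1 (all 1) -> maybe
Op 7: query koi -> checks bit4=1, bit14=1 (all 1) -> maybe
Op 8: query emu -> checks bit4=1, bit14=1 (all 1) -> maybe
Op 9: insert eel -> sets bits 2 15 -> bits=0110100100000011
Op 10: query eel -> checks bit2=1, bit15=1 (all 1) -> maybe
Op 11: query gnu -> checks bit1=1, bit2=1 (all 1) -> maybe
Query results in order: no maybe maybe maybe maybe maybe maybe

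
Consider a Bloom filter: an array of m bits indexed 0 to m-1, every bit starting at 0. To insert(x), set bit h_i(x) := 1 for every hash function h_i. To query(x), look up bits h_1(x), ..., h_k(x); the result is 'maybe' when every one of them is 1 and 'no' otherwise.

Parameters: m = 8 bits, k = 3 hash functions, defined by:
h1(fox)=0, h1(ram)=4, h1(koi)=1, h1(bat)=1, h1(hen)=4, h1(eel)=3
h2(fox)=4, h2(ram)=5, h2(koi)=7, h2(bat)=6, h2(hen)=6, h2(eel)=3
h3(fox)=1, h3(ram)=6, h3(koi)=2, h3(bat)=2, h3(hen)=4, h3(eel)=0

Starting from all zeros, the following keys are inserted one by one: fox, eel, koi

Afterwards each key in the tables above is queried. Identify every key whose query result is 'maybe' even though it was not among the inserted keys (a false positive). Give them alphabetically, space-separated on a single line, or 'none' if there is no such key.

Start: bits=00000000
After insert 'fox': sets bits 0 1 4 -> bits=11001000
After insert 'eel': sets bits 0 3 -> bits=11011000
After insert 'koi': sets bits 1 2 7 -> bits=11111001
Not inserted: bat hen ram — query each against bits=11111001:
query bat: checks bit1=1, bit2=1, bit6=0 (has a 0) -> no => not a false positive
query hen: checks bit4=1, bit6=0 (has a 0) -> no => not a false positive
query ram: checks bit4=1, bit5=0, bit6=0 (has a 0) -> no => not a false positive
False positives (alphabetical): none

Answer: none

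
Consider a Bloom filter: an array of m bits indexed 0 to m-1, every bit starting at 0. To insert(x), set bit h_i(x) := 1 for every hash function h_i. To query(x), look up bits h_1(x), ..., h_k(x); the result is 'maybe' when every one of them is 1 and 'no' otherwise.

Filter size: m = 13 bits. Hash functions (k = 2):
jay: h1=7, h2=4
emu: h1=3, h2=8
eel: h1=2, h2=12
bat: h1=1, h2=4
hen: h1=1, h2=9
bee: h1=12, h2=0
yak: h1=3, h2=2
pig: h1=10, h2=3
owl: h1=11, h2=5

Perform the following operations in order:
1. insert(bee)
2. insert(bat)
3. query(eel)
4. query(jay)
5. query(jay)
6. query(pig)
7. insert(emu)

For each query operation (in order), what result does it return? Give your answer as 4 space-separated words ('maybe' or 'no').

Answer: no no no no

Derivation:
Start: bits=0000000000000
Op 1: insert bee -> sets bits 0 12 -> bits=1000000000001
Op 2: insert bat -> sets bits 1 4 -> bits=1100100000001
Op 3: query eel -> checks bit2=0, bit12=1 (has a 0) -> no
Op 4: query jay -> checks bit4=1, bit7=0 (has a 0) -> no
Op 5: query jay -> checks bit4=1, bit7=0 (has a 0) -> no
Op 6: query pig -> checks bit3=0, bit10=0 (has a 0) -> no
Op 7: insert emu -> sets bits 3 8 -> bits=1101100010001
Query results in order: no no no no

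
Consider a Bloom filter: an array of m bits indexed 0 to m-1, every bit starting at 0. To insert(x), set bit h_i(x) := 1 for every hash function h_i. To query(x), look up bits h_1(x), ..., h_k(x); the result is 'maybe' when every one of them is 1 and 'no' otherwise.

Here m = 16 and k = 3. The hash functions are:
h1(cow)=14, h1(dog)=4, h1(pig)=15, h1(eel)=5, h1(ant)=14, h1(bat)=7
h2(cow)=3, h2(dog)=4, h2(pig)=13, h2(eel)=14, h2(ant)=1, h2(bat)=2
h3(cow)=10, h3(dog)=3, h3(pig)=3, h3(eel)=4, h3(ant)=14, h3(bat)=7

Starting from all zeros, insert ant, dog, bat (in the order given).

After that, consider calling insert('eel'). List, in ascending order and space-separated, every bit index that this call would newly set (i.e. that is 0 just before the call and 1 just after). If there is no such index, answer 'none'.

Answer: 5

Derivation:
Start: bits=0000000000000000
After insert 'ant': sets bits 1 14 -> bits=0100000000000010
After insert 'dog': sets bits 3 4 -> bits=0101100000000010
After insert 'bat': sets bits 2 7 -> bits=0111100100000010
insert 'eel' would touch bits 4 5 14; currently bit4=1, bit5=0, bit14=1
Bits that are 0 among those (would change 0->1): 5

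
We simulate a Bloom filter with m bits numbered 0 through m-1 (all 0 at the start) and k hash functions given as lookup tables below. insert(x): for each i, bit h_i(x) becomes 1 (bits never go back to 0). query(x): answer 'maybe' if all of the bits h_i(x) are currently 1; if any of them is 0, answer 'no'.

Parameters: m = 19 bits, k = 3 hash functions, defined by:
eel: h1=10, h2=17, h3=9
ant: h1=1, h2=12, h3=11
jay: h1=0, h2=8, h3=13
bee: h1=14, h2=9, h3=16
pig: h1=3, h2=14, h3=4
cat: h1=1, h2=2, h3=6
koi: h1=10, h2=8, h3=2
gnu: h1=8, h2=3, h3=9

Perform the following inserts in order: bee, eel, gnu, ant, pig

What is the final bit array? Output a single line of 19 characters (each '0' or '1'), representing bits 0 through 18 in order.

Start: bits=0000000000000000000
After insert 'bee': sets bits 9 14 16 -> bits=0000000001000010100
After insert 'eel': sets bits 9 10 17 -> bits=0000000001100010110
After insert 'gnu': sets bits 3 8 9 -> bits=0001000011100010110
After insert 'ant': sets bits 1 11 12 -> bits=0101000011111010110
After insert 'pig': sets bits 3 4 14 -> bits=0101100011111010110

Answer: 0101100011111010110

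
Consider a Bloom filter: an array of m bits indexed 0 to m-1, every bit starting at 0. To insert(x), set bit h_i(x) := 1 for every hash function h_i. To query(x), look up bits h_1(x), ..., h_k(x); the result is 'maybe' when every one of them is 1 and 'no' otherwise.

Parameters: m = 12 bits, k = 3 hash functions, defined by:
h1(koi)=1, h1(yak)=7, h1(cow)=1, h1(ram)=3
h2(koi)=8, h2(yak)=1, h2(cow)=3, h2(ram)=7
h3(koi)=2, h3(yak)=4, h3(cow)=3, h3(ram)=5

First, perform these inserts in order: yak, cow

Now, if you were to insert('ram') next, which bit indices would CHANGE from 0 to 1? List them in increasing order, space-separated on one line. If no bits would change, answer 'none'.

Answer: 5

Derivation:
Start: bits=000000000000
After insert 'yak': sets bits 1 4 7 -> bits=010010010000
After insert 'cow': sets bits 1 3 -> bits=010110010000
insert 'ram' would touch bits 3 5 7; currently bit3=1, bit5=0, bit7=1
Bits that are 0 among those (would change 0->1): 5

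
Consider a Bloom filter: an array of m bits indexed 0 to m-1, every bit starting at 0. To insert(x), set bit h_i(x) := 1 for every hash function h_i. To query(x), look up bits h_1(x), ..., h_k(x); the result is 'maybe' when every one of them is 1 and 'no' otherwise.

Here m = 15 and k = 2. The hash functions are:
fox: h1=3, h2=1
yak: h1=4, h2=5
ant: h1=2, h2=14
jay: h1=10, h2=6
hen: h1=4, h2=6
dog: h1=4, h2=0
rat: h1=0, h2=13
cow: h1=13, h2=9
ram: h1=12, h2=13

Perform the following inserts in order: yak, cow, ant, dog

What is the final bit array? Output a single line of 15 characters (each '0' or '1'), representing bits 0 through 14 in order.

Answer: 101011000100011

Derivation:
Start: bits=000000000000000
After insert 'yak': sets bits 4 5 -> bits=000011000000000
After insert 'cow': sets bits 9 13 -> bits=000011000100010
After insert 'ant': sets bits 2 14 -> bits=001011000100011
After insert 'dog': sets bits 0 4 -> bits=101011000100011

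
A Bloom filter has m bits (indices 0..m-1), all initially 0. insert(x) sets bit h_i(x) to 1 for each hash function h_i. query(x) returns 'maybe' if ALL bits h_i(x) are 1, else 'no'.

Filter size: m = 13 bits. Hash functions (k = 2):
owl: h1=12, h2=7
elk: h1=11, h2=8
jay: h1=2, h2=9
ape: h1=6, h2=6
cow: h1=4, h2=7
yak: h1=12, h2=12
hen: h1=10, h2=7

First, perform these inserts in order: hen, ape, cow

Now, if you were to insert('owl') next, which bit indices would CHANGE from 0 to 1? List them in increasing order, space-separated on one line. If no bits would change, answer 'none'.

Answer: 12

Derivation:
Start: bits=0000000000000
After insert 'hen': sets bits 7 10 -> bits=0000000100100
After insert 'ape': sets bits 6 -> bits=0000001100100
After insert 'cow': sets bits 4 7 -> bits=0000101100100
insert 'owl' would touch bits 7 12; currently bit7=1, bit12=0
Bits that are 0 among those (would change 0->1): 12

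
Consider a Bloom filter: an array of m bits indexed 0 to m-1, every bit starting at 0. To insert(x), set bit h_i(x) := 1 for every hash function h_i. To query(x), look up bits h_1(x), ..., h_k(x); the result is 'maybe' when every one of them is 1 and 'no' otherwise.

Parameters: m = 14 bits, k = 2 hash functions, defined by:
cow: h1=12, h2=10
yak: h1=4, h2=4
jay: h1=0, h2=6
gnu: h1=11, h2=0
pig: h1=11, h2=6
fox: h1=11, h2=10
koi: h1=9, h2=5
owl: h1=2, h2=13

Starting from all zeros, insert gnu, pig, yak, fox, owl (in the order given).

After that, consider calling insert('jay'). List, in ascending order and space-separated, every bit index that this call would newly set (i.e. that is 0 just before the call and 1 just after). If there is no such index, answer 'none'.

Answer: none

Derivation:
Start: bits=00000000000000
After insert 'gnu': sets bits 0 11 -> bits=10000000000100
After insert 'pig': sets bits 6 11 -> bits=10000010000100
After insert 'yak': sets bits 4 -> bits=10001010000100
After insert 'fox': sets bits 10 11 -> bits=10001010001100
After insert 'owl': sets bits 2 13 -> bits=10101010001101
insert 'jay' would touch bits 0 6; currently bit0=1, bit6=1
Bits that are 0 among those (would change 0->1): none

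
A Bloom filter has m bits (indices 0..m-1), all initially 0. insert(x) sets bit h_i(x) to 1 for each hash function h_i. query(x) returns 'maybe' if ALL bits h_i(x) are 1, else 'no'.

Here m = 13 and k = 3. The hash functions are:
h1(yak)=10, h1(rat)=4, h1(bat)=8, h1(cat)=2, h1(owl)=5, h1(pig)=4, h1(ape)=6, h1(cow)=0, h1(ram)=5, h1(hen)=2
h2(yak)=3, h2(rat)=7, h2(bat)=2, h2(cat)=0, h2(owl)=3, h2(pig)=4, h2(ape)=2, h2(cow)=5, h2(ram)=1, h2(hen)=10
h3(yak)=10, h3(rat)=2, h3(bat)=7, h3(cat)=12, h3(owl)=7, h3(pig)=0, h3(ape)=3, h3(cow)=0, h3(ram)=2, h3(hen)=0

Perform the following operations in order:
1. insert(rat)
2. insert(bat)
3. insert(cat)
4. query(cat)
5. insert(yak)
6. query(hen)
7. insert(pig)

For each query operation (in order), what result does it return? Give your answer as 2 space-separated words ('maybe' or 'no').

Start: bits=0000000000000
Op 1: insert rat -> sets bits 2 4 7 -> bits=0010100100000
Op 2: insert bat -> sets bits 2 7 8 -> bits=0010100110000
Op 3: insert cat -> sets bits 0 2 12 -> bits=1010100110001
Op 4: query cat -> checks bit0=1, bit2=1, bit12=1 (all 1) -> maybe
Op 5: insert yak -> sets bits 3 10 -> bits=1011100110101
Op 6: query hen -> checks bit0=1, bit2=1, bit10=1 (all 1) -> maybe
Op 7: insert pig -> sets bits 0 4 -> bits=1011100110101
Query results in order: maybe maybe

Answer: maybe maybe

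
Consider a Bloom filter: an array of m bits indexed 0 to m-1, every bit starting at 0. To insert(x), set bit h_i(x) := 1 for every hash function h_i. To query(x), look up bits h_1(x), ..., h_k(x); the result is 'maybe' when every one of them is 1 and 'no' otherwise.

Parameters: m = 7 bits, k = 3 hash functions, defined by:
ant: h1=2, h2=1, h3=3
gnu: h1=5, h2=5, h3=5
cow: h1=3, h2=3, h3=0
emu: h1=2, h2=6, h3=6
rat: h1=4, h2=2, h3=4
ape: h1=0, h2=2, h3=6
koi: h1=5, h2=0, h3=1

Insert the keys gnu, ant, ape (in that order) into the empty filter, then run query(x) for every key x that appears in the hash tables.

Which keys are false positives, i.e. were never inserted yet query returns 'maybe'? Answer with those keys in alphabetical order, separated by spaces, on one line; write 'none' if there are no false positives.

Start: bits=0000000
After insert 'gnu': sets bits 5 -> bits=0000010
After insert 'ant': sets bits 1 2 3 -> bits=0111010
After insert 'ape': sets bits 0 2 6 -> bits=1111011
Not inserted: cow emu koi rat — query each against bits=1111011:
query cow: checks bit0=1, bit3=1 (all 1) -> maybe => FALSE POSITIVE
query emu: checks bit2=1, bit6=1 (all 1) -> maybe => FALSE POSITIVE
query koi: checks bit0=1, bit1=1, bit5=1 (all 1) -> maybe => FALSE POSITIVE
query rat: checks bit2=1, bit4=0 (has a 0) -> no => not a false positive
False positives (alphabetical): cow emu koi

Answer: cow emu koi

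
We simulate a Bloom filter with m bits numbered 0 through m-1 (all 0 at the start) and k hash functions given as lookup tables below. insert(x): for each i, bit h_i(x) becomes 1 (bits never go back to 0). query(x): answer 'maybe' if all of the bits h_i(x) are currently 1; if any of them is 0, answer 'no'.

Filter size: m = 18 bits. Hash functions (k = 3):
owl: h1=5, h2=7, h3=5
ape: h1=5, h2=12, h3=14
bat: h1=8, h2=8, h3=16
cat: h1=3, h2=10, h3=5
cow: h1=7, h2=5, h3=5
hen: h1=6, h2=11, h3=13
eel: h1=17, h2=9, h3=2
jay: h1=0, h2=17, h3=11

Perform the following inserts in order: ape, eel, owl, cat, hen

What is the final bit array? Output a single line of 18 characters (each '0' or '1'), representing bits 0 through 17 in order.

Start: bits=000000000000000000
After insert 'ape': sets bits 5 12 14 -> bits=000001000000101000
After insert 'eel': sets bits 2 9 17 -> bits=001001000100101001
After insert 'owl': sets bits 5 7 -> bits=001001010100101001
After insert 'cat': sets bits 3 5 10 -> bits=001101010110101001
After insert 'hen': sets bits 6 11 13 -> bits=001101110111111001

Answer: 001101110111111001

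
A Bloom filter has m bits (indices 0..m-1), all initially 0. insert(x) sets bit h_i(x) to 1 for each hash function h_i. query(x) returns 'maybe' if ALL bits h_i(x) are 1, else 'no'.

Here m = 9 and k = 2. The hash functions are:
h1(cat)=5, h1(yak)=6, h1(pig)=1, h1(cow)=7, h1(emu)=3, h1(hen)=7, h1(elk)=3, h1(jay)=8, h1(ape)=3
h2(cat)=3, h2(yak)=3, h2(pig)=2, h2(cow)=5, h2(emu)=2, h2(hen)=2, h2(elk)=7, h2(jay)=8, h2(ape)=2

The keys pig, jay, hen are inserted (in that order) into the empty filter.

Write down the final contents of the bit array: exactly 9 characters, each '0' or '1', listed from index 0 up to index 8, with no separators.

Start: bits=000000000
After insert 'pig': sets bits 1 2 -> bits=011000000
After insert 'jay': sets bits 8 -> bits=011000001
After insert 'hen': sets bits 2 7 -> bits=011000011

Answer: 011000011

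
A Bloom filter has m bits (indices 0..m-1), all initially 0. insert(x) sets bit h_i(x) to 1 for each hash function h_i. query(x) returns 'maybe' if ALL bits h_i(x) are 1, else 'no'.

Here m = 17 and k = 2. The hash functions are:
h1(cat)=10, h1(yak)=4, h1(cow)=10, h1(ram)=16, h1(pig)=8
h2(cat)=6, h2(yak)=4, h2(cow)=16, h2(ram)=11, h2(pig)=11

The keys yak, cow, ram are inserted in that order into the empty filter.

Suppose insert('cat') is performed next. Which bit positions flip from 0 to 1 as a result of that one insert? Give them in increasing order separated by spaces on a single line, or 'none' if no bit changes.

Start: bits=00000000000000000
After insert 'yak': sets bits 4 -> bits=00001000000000000
After insert 'cow': sets bits 10 16 -> bits=00001000001000001
After insert 'ram': sets bits 11 16 -> bits=00001000001100001
insert 'cat' would touch bits 6 10; currently bit6=0, bit10=1
Bits that are 0 among those (would change 0->1): 6

Answer: 6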